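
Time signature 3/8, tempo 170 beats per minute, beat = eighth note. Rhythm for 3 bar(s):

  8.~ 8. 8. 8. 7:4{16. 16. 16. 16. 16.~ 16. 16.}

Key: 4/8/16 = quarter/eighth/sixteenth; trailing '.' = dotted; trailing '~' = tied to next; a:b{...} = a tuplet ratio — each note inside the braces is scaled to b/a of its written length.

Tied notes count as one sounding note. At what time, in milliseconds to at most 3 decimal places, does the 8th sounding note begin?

1. 0.0ms @ 0 + 1058.824ms (3)
2. 1058.824ms @ 3 + 529.412ms (3/2)
3. 1588.235ms @ 9/2 + 529.412ms (3/2)
4. 2117.647ms @ 6 + 151.261ms (3/7)
5. 2268.908ms @ 45/7 + 151.261ms (3/7)
6. 2420.168ms @ 48/7 + 151.261ms (3/7)
7. 2571.429ms @ 51/7 + 151.261ms (3/7)
8. 2722.689ms @ 54/7 + 302.521ms (6/7)
9. 3025.21ms @ 60/7 + 151.261ms (3/7)

note 8 onset = 54/7b = 2722.689ms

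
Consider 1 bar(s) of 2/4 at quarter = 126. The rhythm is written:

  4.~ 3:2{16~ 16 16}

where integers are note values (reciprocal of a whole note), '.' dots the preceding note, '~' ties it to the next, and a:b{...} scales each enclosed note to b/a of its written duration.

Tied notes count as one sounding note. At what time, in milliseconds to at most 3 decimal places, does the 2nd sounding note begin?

note 2 onset = 11/6b = 873.016ms

1. 0.0ms @ 0 + 873.016ms (11/6)
2. 873.016ms @ 11/6 + 79.365ms (1/6)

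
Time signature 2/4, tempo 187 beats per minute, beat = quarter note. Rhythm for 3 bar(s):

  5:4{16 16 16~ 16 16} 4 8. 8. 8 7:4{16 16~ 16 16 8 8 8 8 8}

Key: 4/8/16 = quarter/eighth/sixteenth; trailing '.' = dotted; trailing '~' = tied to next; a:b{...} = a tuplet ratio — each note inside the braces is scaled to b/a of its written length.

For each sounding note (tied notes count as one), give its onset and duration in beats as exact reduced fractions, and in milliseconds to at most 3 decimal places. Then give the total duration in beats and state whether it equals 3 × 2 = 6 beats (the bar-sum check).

1) 0.0ms=0b +64.171ms=1/5b
2) 64.171ms=1/5b +64.171ms=1/5b
3) 128.342ms=2/5b +128.342ms=2/5b
4) 256.684ms=4/5b +64.171ms=1/5b
5) 320.856ms=1b +320.856ms=1b
6) 641.711ms=2b +240.642ms=3/4b
7) 882.353ms=11/4b +240.642ms=3/4b
8) 1122.995ms=7/2b +160.428ms=1/2b
9) 1283.422ms=4b +45.837ms=1/7b
10) 1329.259ms=29/7b +91.673ms=2/7b
11) 1420.932ms=31/7b +45.837ms=1/7b
12) 1466.769ms=32/7b +91.673ms=2/7b
13) 1558.442ms=34/7b +91.673ms=2/7b
14) 1650.115ms=36/7b +91.673ms=2/7b
15) 1741.788ms=38/7b +91.673ms=2/7b
16) 1833.461ms=40/7b +91.673ms=2/7b
Σ=6b of 6 (187bpm 2/4) — PASS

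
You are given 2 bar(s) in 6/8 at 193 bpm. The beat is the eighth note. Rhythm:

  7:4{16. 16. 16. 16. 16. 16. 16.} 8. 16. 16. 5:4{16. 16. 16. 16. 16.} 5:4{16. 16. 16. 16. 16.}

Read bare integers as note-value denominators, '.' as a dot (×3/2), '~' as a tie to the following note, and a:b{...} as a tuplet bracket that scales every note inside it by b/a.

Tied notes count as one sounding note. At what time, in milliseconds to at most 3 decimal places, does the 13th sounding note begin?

note 13 onset = 36/5b = 2238.342ms

1. 0.0ms @ 0 + 133.235ms (3/7)
2. 133.235ms @ 3/7 + 133.235ms (3/7)
3. 266.469ms @ 6/7 + 133.235ms (3/7)
4. 399.704ms @ 9/7 + 133.235ms (3/7)
5. 532.939ms @ 12/7 + 133.235ms (3/7)
6. 666.173ms @ 15/7 + 133.235ms (3/7)
7. 799.408ms @ 18/7 + 133.235ms (3/7)
8. 932.642ms @ 3 + 466.321ms (3/2)
9. 1398.964ms @ 9/2 + 233.161ms (3/4)
10. 1632.124ms @ 21/4 + 233.161ms (3/4)
11. 1865.285ms @ 6 + 186.528ms (3/5)
12. 2051.813ms @ 33/5 + 186.528ms (3/5)
13. 2238.342ms @ 36/5 + 186.528ms (3/5)
14. 2424.87ms @ 39/5 + 186.528ms (3/5)
15. 2611.399ms @ 42/5 + 186.528ms (3/5)
16. 2797.927ms @ 9 + 186.528ms (3/5)
17. 2984.456ms @ 48/5 + 186.528ms (3/5)
18. 3170.984ms @ 51/5 + 186.528ms (3/5)
19. 3357.513ms @ 54/5 + 186.528ms (3/5)
20. 3544.041ms @ 57/5 + 186.528ms (3/5)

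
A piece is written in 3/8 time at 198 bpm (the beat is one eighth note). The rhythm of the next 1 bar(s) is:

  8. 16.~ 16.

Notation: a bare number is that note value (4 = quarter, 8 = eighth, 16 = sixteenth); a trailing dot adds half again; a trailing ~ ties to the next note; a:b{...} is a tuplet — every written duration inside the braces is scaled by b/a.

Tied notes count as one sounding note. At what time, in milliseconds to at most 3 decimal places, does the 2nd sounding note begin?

note 2 onset = 3/2b = 454.545ms

1. 0.0ms @ 0 + 454.545ms (3/2)
2. 454.545ms @ 3/2 + 454.545ms (3/2)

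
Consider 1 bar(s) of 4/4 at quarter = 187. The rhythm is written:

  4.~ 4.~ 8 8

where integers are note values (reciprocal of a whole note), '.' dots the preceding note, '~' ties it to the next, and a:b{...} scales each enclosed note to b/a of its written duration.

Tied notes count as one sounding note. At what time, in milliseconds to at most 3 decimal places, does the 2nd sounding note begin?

1. 0.0ms @ 0 + 1122.995ms (7/2)
2. 1122.995ms @ 7/2 + 160.428ms (1/2)

note 2 onset = 7/2b = 1122.995ms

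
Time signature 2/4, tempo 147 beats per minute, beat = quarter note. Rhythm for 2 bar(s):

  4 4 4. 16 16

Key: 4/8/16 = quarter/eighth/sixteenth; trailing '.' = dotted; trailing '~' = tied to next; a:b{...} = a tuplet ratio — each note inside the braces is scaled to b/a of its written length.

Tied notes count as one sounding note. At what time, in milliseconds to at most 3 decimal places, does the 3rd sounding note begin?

note 3 onset = 2b = 816.327ms

1. 0.0ms @ 0 + 408.163ms (1)
2. 408.163ms @ 1 + 408.163ms (1)
3. 816.327ms @ 2 + 612.245ms (3/2)
4. 1428.571ms @ 7/2 + 102.041ms (1/4)
5. 1530.612ms @ 15/4 + 102.041ms (1/4)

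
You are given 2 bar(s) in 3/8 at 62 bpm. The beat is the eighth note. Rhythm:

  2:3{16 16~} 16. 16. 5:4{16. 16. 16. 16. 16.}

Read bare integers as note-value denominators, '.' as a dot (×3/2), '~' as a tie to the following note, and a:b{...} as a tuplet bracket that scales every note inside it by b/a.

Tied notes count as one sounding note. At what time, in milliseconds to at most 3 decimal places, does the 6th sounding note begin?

1. 0.0ms @ 0 + 725.806ms (3/4)
2. 725.806ms @ 3/4 + 1451.613ms (3/2)
3. 2177.419ms @ 9/4 + 725.806ms (3/4)
4. 2903.226ms @ 3 + 580.645ms (3/5)
5. 3483.871ms @ 18/5 + 580.645ms (3/5)
6. 4064.516ms @ 21/5 + 580.645ms (3/5)
7. 4645.161ms @ 24/5 + 580.645ms (3/5)
8. 5225.806ms @ 27/5 + 580.645ms (3/5)

note 6 onset = 21/5b = 4064.516ms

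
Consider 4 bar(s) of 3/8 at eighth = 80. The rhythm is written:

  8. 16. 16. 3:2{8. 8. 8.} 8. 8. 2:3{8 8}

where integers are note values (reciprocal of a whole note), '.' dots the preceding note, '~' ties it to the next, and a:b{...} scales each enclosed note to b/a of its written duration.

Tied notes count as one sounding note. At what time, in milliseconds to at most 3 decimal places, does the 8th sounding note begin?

note 8 onset = 15/2b = 5625.0ms

1. 0.0ms @ 0 + 1125.0ms (3/2)
2. 1125.0ms @ 3/2 + 562.5ms (3/4)
3. 1687.5ms @ 9/4 + 562.5ms (3/4)
4. 2250.0ms @ 3 + 750.0ms (1)
5. 3000.0ms @ 4 + 750.0ms (1)
6. 3750.0ms @ 5 + 750.0ms (1)
7. 4500.0ms @ 6 + 1125.0ms (3/2)
8. 5625.0ms @ 15/2 + 1125.0ms (3/2)
9. 6750.0ms @ 9 + 1125.0ms (3/2)
10. 7875.0ms @ 21/2 + 1125.0ms (3/2)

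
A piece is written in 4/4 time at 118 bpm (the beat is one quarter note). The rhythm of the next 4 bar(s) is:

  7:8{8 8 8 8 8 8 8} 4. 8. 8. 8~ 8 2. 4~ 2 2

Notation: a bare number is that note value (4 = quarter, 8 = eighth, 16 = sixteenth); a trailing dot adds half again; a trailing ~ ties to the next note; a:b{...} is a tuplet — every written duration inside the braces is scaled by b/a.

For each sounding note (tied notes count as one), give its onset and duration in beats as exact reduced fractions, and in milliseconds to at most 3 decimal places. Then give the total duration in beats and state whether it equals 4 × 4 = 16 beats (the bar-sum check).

1) 0.0ms=0b +290.557ms=4/7b
2) 290.557ms=4/7b +290.557ms=4/7b
3) 581.114ms=8/7b +290.557ms=4/7b
4) 871.671ms=12/7b +290.557ms=4/7b
5) 1162.228ms=16/7b +290.557ms=4/7b
6) 1452.785ms=20/7b +290.557ms=4/7b
7) 1743.341ms=24/7b +290.557ms=4/7b
8) 2033.898ms=4b +762.712ms=3/2b
9) 2796.61ms=11/2b +381.356ms=3/4b
10) 3177.966ms=25/4b +381.356ms=3/4b
11) 3559.322ms=7b +508.475ms=1b
12) 4067.797ms=8b +1525.424ms=3b
13) 5593.22ms=11b +1525.424ms=3b
14) 7118.644ms=14b +1016.949ms=2b
Σ=16b of 16 (118bpm 4/4) — PASS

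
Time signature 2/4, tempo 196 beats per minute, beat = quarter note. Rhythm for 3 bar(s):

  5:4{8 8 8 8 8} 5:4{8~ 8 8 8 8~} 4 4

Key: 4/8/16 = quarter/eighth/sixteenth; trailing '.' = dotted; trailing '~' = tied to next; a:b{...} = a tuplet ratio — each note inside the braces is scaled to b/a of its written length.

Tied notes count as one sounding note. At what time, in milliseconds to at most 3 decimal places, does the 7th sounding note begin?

1. 0.0ms @ 0 + 122.449ms (2/5)
2. 122.449ms @ 2/5 + 122.449ms (2/5)
3. 244.898ms @ 4/5 + 122.449ms (2/5)
4. 367.347ms @ 6/5 + 122.449ms (2/5)
5. 489.796ms @ 8/5 + 122.449ms (2/5)
6. 612.245ms @ 2 + 244.898ms (4/5)
7. 857.143ms @ 14/5 + 122.449ms (2/5)
8. 979.592ms @ 16/5 + 122.449ms (2/5)
9. 1102.041ms @ 18/5 + 428.571ms (7/5)
10. 1530.612ms @ 5 + 306.122ms (1)

note 7 onset = 14/5b = 857.143ms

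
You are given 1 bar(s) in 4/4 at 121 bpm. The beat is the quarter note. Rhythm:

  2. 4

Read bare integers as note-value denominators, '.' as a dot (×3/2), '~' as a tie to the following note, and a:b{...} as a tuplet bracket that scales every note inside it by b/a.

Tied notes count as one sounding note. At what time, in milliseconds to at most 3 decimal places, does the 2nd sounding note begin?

1. 0.0ms @ 0 + 1487.603ms (3)
2. 1487.603ms @ 3 + 495.868ms (1)

note 2 onset = 3b = 1487.603ms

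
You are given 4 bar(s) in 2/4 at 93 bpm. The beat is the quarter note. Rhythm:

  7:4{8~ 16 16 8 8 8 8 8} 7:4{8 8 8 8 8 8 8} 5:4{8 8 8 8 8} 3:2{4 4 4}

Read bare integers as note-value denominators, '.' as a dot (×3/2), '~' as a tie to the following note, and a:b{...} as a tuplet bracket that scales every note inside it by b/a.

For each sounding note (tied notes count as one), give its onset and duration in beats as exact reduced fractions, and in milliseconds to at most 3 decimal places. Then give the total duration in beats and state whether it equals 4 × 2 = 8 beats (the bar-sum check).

1) 0.0ms=0b +276.498ms=3/7b
2) 276.498ms=3/7b +92.166ms=1/7b
3) 368.664ms=4/7b +184.332ms=2/7b
4) 552.995ms=6/7b +184.332ms=2/7b
5) 737.327ms=8/7b +184.332ms=2/7b
6) 921.659ms=10/7b +184.332ms=2/7b
7) 1105.991ms=12/7b +184.332ms=2/7b
8) 1290.323ms=2b +184.332ms=2/7b
9) 1474.654ms=16/7b +184.332ms=2/7b
10) 1658.986ms=18/7b +184.332ms=2/7b
11) 1843.318ms=20/7b +184.332ms=2/7b
12) 2027.65ms=22/7b +184.332ms=2/7b
13) 2211.982ms=24/7b +184.332ms=2/7b
14) 2396.313ms=26/7b +184.332ms=2/7b
15) 2580.645ms=4b +258.065ms=2/5b
16) 2838.71ms=22/5b +258.065ms=2/5b
17) 3096.774ms=24/5b +258.065ms=2/5b
18) 3354.839ms=26/5b +258.065ms=2/5b
19) 3612.903ms=28/5b +258.065ms=2/5b
20) 3870.968ms=6b +430.108ms=2/3b
21) 4301.075ms=20/3b +430.108ms=2/3b
22) 4731.183ms=22/3b +430.108ms=2/3b
Σ=8b of 8 (93bpm 2/4) — PASS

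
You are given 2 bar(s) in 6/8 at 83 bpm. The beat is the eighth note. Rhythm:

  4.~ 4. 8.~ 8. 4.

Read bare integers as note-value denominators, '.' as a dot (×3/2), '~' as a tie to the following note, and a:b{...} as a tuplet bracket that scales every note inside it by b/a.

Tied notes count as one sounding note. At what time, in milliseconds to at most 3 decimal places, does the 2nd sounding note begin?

note 2 onset = 6b = 4337.349ms

1. 0.0ms @ 0 + 4337.349ms (6)
2. 4337.349ms @ 6 + 2168.675ms (3)
3. 6506.024ms @ 9 + 2168.675ms (3)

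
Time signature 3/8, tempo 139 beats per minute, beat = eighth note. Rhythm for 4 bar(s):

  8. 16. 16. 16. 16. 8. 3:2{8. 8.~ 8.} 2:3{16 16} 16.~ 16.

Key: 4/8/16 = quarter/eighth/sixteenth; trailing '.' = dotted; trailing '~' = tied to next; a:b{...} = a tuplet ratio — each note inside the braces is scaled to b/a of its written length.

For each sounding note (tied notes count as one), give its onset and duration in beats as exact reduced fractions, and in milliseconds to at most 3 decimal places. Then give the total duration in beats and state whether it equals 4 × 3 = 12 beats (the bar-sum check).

1) 0.0ms=0b +647.482ms=3/2b
2) 647.482ms=3/2b +323.741ms=3/4b
3) 971.223ms=9/4b +323.741ms=3/4b
4) 1294.964ms=3b +323.741ms=3/4b
5) 1618.705ms=15/4b +323.741ms=3/4b
6) 1942.446ms=9/2b +647.482ms=3/2b
7) 2589.928ms=6b +431.655ms=1b
8) 3021.583ms=7b +863.309ms=2b
9) 3884.892ms=9b +323.741ms=3/4b
10) 4208.633ms=39/4b +323.741ms=3/4b
11) 4532.374ms=21/2b +647.482ms=3/2b
Σ=12b of 12 (139bpm 3/8) — PASS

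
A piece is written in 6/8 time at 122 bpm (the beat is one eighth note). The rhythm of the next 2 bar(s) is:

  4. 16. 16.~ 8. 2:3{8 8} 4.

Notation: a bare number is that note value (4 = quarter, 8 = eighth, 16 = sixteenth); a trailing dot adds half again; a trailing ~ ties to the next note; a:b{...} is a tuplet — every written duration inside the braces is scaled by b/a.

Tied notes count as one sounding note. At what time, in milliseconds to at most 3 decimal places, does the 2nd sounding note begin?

1. 0.0ms @ 0 + 1475.41ms (3)
2. 1475.41ms @ 3 + 368.852ms (3/4)
3. 1844.262ms @ 15/4 + 1106.557ms (9/4)
4. 2950.82ms @ 6 + 737.705ms (3/2)
5. 3688.525ms @ 15/2 + 737.705ms (3/2)
6. 4426.23ms @ 9 + 1475.41ms (3)

note 2 onset = 3b = 1475.41ms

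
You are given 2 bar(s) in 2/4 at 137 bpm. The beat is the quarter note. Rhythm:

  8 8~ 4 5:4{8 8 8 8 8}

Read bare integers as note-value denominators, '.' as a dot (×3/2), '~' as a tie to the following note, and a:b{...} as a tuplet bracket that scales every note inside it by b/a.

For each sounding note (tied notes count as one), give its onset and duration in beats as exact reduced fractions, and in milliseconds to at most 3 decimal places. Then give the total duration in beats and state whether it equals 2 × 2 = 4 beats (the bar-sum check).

1) 0.0ms=0b +218.978ms=1/2b
2) 218.978ms=1/2b +656.934ms=3/2b
3) 875.912ms=2b +175.182ms=2/5b
4) 1051.095ms=12/5b +175.182ms=2/5b
5) 1226.277ms=14/5b +175.182ms=2/5b
6) 1401.46ms=16/5b +175.182ms=2/5b
7) 1576.642ms=18/5b +175.182ms=2/5b
Σ=4b of 4 (137bpm 2/4) — PASS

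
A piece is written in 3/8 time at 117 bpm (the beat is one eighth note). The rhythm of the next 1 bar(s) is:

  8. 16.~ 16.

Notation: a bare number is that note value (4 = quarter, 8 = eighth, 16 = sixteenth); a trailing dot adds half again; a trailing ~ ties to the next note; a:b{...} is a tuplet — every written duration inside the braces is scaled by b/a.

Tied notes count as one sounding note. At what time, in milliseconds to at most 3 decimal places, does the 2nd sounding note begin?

1. 0.0ms @ 0 + 769.231ms (3/2)
2. 769.231ms @ 3/2 + 769.231ms (3/2)

note 2 onset = 3/2b = 769.231ms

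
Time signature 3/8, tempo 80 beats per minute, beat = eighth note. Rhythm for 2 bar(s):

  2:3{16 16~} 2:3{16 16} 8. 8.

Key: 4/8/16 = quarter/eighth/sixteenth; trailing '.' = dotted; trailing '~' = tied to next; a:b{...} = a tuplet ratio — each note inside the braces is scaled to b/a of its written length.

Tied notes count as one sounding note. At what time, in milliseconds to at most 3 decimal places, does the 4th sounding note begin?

note 4 onset = 3b = 2250.0ms

1. 0.0ms @ 0 + 562.5ms (3/4)
2. 562.5ms @ 3/4 + 1125.0ms (3/2)
3. 1687.5ms @ 9/4 + 562.5ms (3/4)
4. 2250.0ms @ 3 + 1125.0ms (3/2)
5. 3375.0ms @ 9/2 + 1125.0ms (3/2)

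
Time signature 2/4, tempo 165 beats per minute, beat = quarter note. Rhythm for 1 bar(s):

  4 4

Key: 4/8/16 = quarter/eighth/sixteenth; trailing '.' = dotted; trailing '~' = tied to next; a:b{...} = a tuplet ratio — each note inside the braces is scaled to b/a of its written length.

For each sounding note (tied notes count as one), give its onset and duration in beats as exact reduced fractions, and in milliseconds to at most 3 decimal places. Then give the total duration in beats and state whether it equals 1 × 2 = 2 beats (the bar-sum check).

1) 0.0ms=0b +363.636ms=1b
2) 363.636ms=1b +363.636ms=1b
Σ=2b of 2 (165bpm 2/4) — PASS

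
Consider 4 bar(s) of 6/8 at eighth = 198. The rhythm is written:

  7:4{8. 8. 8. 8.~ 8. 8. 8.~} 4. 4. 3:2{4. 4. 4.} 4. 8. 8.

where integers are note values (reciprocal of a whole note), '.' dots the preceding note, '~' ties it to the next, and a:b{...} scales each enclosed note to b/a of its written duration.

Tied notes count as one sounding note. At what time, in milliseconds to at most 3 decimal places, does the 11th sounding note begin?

note 11 onset = 18b = 5454.545ms

1. 0.0ms @ 0 + 259.74ms (6/7)
2. 259.74ms @ 6/7 + 259.74ms (6/7)
3. 519.481ms @ 12/7 + 259.74ms (6/7)
4. 779.221ms @ 18/7 + 519.481ms (12/7)
5. 1298.701ms @ 30/7 + 259.74ms (6/7)
6. 1558.442ms @ 36/7 + 1168.831ms (27/7)
7. 2727.273ms @ 9 + 909.091ms (3)
8. 3636.364ms @ 12 + 606.061ms (2)
9. 4242.424ms @ 14 + 606.061ms (2)
10. 4848.485ms @ 16 + 606.061ms (2)
11. 5454.545ms @ 18 + 909.091ms (3)
12. 6363.636ms @ 21 + 454.545ms (3/2)
13. 6818.182ms @ 45/2 + 454.545ms (3/2)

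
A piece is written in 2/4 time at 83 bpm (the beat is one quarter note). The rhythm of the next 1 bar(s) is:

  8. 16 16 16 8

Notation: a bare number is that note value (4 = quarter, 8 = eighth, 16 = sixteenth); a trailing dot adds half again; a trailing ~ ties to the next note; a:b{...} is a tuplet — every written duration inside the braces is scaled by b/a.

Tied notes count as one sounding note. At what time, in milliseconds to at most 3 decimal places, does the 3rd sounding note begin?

note 3 onset = 1b = 722.892ms

1. 0.0ms @ 0 + 542.169ms (3/4)
2. 542.169ms @ 3/4 + 180.723ms (1/4)
3. 722.892ms @ 1 + 180.723ms (1/4)
4. 903.614ms @ 5/4 + 180.723ms (1/4)
5. 1084.337ms @ 3/2 + 361.446ms (1/2)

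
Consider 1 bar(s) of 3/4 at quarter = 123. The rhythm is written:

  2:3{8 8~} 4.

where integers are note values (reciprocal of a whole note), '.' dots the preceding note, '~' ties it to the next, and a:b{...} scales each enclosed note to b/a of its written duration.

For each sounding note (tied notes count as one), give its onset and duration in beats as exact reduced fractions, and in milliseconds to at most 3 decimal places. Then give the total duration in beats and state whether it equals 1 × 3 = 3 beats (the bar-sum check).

1) 0.0ms=0b +365.854ms=3/4b
2) 365.854ms=3/4b +1097.561ms=9/4b
Σ=3b of 3 (123bpm 3/4) — PASS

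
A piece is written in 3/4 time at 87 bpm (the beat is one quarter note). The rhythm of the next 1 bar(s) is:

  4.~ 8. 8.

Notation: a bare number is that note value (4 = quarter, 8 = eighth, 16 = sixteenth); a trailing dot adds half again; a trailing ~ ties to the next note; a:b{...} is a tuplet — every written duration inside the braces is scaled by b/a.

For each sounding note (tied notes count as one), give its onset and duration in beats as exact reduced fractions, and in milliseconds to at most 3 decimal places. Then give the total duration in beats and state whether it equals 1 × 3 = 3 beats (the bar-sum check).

1) 0.0ms=0b +1551.724ms=9/4b
2) 1551.724ms=9/4b +517.241ms=3/4b
Σ=3b of 3 (87bpm 3/4) — PASS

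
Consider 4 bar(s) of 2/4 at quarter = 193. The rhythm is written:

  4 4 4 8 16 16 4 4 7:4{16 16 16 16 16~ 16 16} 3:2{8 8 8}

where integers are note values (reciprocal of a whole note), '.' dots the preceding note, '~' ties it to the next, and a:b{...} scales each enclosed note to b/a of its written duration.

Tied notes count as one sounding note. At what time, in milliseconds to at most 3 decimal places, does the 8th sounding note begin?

note 8 onset = 5b = 1554.404ms

1. 0.0ms @ 0 + 310.881ms (1)
2. 310.881ms @ 1 + 310.881ms (1)
3. 621.762ms @ 2 + 310.881ms (1)
4. 932.642ms @ 3 + 155.44ms (1/2)
5. 1088.083ms @ 7/2 + 77.72ms (1/4)
6. 1165.803ms @ 15/4 + 77.72ms (1/4)
7. 1243.523ms @ 4 + 310.881ms (1)
8. 1554.404ms @ 5 + 310.881ms (1)
9. 1865.285ms @ 6 + 44.412ms (1/7)
10. 1909.697ms @ 43/7 + 44.412ms (1/7)
11. 1954.108ms @ 44/7 + 44.412ms (1/7)
12. 1998.52ms @ 45/7 + 44.412ms (1/7)
13. 2042.931ms @ 46/7 + 88.823ms (2/7)
14. 2131.754ms @ 48/7 + 44.412ms (1/7)
15. 2176.166ms @ 7 + 103.627ms (1/3)
16. 2279.793ms @ 22/3 + 103.627ms (1/3)
17. 2383.42ms @ 23/3 + 103.627ms (1/3)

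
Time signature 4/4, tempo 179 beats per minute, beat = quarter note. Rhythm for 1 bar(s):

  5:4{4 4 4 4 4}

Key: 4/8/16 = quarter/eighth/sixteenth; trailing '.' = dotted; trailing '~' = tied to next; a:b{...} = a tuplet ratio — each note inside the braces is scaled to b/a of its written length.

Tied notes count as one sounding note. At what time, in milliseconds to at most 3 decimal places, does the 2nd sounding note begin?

1. 0.0ms @ 0 + 268.156ms (4/5)
2. 268.156ms @ 4/5 + 268.156ms (4/5)
3. 536.313ms @ 8/5 + 268.156ms (4/5)
4. 804.469ms @ 12/5 + 268.156ms (4/5)
5. 1072.626ms @ 16/5 + 268.156ms (4/5)

note 2 onset = 4/5b = 268.156ms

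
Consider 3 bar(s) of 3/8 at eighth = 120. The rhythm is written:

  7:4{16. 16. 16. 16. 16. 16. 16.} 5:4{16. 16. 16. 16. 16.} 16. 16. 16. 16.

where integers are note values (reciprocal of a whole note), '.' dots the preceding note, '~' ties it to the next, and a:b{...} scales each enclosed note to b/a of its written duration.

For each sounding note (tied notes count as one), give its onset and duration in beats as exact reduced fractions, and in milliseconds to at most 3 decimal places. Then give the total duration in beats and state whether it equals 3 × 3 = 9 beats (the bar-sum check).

1) 0.0ms=0b +214.286ms=3/7b
2) 214.286ms=3/7b +214.286ms=3/7b
3) 428.571ms=6/7b +214.286ms=3/7b
4) 642.857ms=9/7b +214.286ms=3/7b
5) 857.143ms=12/7b +214.286ms=3/7b
6) 1071.429ms=15/7b +214.286ms=3/7b
7) 1285.714ms=18/7b +214.286ms=3/7b
8) 1500.0ms=3b +300.0ms=3/5b
9) 1800.0ms=18/5b +300.0ms=3/5b
10) 2100.0ms=21/5b +300.0ms=3/5b
11) 2400.0ms=24/5b +300.0ms=3/5b
12) 2700.0ms=27/5b +300.0ms=3/5b
13) 3000.0ms=6b +375.0ms=3/4b
14) 3375.0ms=27/4b +375.0ms=3/4b
15) 3750.0ms=15/2b +375.0ms=3/4b
16) 4125.0ms=33/4b +375.0ms=3/4b
Σ=9b of 9 (120bpm 3/8) — PASS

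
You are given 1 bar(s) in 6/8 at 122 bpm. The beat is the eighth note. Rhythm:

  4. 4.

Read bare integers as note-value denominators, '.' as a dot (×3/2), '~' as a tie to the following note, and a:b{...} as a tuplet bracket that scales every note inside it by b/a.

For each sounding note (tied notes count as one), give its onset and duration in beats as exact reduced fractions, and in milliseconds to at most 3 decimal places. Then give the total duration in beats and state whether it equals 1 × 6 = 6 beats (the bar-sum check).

1) 0.0ms=0b +1475.41ms=3b
2) 1475.41ms=3b +1475.41ms=3b
Σ=6b of 6 (122bpm 6/8) — PASS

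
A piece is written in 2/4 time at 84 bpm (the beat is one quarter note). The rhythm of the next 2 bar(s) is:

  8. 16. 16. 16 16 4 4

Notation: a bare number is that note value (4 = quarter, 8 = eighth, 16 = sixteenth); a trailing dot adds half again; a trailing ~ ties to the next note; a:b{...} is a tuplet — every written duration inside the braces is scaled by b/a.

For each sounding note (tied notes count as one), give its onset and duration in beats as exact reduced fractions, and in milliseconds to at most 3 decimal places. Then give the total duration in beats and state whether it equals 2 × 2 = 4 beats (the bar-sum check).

1) 0.0ms=0b +535.714ms=3/4b
2) 535.714ms=3/4b +267.857ms=3/8b
3) 803.571ms=9/8b +267.857ms=3/8b
4) 1071.429ms=3/2b +178.571ms=1/4b
5) 1250.0ms=7/4b +178.571ms=1/4b
6) 1428.571ms=2b +714.286ms=1b
7) 2142.857ms=3b +714.286ms=1b
Σ=4b of 4 (84bpm 2/4) — PASS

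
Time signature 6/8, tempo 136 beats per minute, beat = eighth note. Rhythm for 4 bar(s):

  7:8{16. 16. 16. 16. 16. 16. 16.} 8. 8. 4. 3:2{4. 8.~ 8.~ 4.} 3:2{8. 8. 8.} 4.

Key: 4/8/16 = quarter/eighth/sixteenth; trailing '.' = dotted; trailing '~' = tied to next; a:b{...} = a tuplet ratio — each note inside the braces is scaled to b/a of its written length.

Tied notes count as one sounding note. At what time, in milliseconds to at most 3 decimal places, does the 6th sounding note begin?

1. 0.0ms @ 0 + 378.151ms (6/7)
2. 378.151ms @ 6/7 + 378.151ms (6/7)
3. 756.303ms @ 12/7 + 378.151ms (6/7)
4. 1134.454ms @ 18/7 + 378.151ms (6/7)
5. 1512.605ms @ 24/7 + 378.151ms (6/7)
6. 1890.756ms @ 30/7 + 378.151ms (6/7)
7. 2268.908ms @ 36/7 + 378.151ms (6/7)
8. 2647.059ms @ 6 + 661.765ms (3/2)
9. 3308.824ms @ 15/2 + 661.765ms (3/2)
10. 3970.588ms @ 9 + 1323.529ms (3)
11. 5294.118ms @ 12 + 882.353ms (2)
12. 6176.471ms @ 14 + 1764.706ms (4)
13. 7941.176ms @ 18 + 441.176ms (1)
14. 8382.353ms @ 19 + 441.176ms (1)
15. 8823.529ms @ 20 + 441.176ms (1)
16. 9264.706ms @ 21 + 1323.529ms (3)

note 6 onset = 30/7b = 1890.756ms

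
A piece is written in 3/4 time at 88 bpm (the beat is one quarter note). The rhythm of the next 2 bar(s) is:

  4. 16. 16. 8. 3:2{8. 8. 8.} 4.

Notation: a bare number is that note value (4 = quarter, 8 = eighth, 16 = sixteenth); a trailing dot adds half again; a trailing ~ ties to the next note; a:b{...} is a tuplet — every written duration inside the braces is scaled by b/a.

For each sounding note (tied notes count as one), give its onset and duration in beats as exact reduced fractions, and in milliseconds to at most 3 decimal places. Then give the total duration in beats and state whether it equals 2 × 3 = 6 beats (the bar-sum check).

1) 0.0ms=0b +1022.727ms=3/2b
2) 1022.727ms=3/2b +255.682ms=3/8b
3) 1278.409ms=15/8b +255.682ms=3/8b
4) 1534.091ms=9/4b +511.364ms=3/4b
5) 2045.455ms=3b +340.909ms=1/2b
6) 2386.364ms=7/2b +340.909ms=1/2b
7) 2727.273ms=4b +340.909ms=1/2b
8) 3068.182ms=9/2b +1022.727ms=3/2b
Σ=6b of 6 (88bpm 3/4) — PASS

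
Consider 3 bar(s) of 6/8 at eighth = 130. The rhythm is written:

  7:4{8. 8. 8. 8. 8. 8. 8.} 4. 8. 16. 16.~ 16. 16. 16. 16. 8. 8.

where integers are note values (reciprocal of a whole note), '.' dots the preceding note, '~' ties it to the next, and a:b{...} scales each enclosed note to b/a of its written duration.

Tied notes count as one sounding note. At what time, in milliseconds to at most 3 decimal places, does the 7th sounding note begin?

1. 0.0ms @ 0 + 395.604ms (6/7)
2. 395.604ms @ 6/7 + 395.604ms (6/7)
3. 791.209ms @ 12/7 + 395.604ms (6/7)
4. 1186.813ms @ 18/7 + 395.604ms (6/7)
5. 1582.418ms @ 24/7 + 395.604ms (6/7)
6. 1978.022ms @ 30/7 + 395.604ms (6/7)
7. 2373.626ms @ 36/7 + 395.604ms (6/7)
8. 2769.231ms @ 6 + 1384.615ms (3)
9. 4153.846ms @ 9 + 692.308ms (3/2)
10. 4846.154ms @ 21/2 + 346.154ms (3/4)
11. 5192.308ms @ 45/4 + 692.308ms (3/2)
12. 5884.615ms @ 51/4 + 346.154ms (3/4)
13. 6230.769ms @ 27/2 + 346.154ms (3/4)
14. 6576.923ms @ 57/4 + 346.154ms (3/4)
15. 6923.077ms @ 15 + 692.308ms (3/2)
16. 7615.385ms @ 33/2 + 692.308ms (3/2)

note 7 onset = 36/7b = 2373.626ms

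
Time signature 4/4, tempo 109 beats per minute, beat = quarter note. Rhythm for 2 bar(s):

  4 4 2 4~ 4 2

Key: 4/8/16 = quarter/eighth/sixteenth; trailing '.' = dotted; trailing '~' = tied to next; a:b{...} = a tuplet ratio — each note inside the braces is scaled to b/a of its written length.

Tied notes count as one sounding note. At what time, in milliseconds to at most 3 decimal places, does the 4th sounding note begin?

note 4 onset = 4b = 2201.835ms

1. 0.0ms @ 0 + 550.459ms (1)
2. 550.459ms @ 1 + 550.459ms (1)
3. 1100.917ms @ 2 + 1100.917ms (2)
4. 2201.835ms @ 4 + 1100.917ms (2)
5. 3302.752ms @ 6 + 1100.917ms (2)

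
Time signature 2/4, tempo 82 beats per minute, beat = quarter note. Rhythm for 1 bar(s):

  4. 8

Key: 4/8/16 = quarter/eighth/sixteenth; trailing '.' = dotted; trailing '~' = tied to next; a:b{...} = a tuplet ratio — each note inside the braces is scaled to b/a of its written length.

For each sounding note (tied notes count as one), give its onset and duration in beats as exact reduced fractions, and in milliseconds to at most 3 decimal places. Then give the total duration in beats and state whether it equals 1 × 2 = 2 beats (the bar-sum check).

1) 0.0ms=0b +1097.561ms=3/2b
2) 1097.561ms=3/2b +365.854ms=1/2b
Σ=2b of 2 (82bpm 2/4) — PASS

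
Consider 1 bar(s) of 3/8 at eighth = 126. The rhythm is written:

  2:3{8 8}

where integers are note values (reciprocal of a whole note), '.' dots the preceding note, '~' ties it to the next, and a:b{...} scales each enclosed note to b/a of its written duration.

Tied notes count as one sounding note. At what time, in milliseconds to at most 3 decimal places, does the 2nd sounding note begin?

note 2 onset = 3/2b = 714.286ms

1. 0.0ms @ 0 + 714.286ms (3/2)
2. 714.286ms @ 3/2 + 714.286ms (3/2)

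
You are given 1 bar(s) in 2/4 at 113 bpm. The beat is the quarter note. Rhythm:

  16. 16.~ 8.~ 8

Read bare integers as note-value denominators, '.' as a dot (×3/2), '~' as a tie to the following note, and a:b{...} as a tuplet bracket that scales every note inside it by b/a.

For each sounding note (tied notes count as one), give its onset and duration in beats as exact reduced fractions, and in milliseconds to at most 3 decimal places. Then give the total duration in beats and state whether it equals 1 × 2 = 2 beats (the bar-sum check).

1) 0.0ms=0b +199.115ms=3/8b
2) 199.115ms=3/8b +862.832ms=13/8b
Σ=2b of 2 (113bpm 2/4) — PASS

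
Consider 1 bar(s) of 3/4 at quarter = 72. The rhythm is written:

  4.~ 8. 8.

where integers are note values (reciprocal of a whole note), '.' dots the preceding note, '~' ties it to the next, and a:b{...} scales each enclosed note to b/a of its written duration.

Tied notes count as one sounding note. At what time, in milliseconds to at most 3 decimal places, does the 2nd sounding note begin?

note 2 onset = 9/4b = 1875.0ms

1. 0.0ms @ 0 + 1875.0ms (9/4)
2. 1875.0ms @ 9/4 + 625.0ms (3/4)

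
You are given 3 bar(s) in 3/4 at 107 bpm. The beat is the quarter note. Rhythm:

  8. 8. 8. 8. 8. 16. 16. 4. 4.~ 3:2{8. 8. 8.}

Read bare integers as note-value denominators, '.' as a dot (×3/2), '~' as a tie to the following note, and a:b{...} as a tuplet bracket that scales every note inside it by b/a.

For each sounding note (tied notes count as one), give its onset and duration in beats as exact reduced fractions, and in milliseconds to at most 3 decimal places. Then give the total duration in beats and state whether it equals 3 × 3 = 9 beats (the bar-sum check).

1) 0.0ms=0b +420.561ms=3/4b
2) 420.561ms=3/4b +420.561ms=3/4b
3) 841.121ms=3/2b +420.561ms=3/4b
4) 1261.682ms=9/4b +420.561ms=3/4b
5) 1682.243ms=3b +420.561ms=3/4b
6) 2102.804ms=15/4b +210.28ms=3/8b
7) 2313.084ms=33/8b +210.28ms=3/8b
8) 2523.364ms=9/2b +841.121ms=3/2b
9) 3364.486ms=6b +1121.495ms=2b
10) 4485.981ms=8b +280.374ms=1/2b
11) 4766.355ms=17/2b +280.374ms=1/2b
Σ=9b of 9 (107bpm 3/4) — PASS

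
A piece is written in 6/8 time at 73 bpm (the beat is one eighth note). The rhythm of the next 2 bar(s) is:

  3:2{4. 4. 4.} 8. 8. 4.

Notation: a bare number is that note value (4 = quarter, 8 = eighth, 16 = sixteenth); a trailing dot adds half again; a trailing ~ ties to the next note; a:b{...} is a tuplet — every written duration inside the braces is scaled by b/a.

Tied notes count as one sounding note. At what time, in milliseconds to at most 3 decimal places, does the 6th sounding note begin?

note 6 onset = 9b = 7397.26ms

1. 0.0ms @ 0 + 1643.836ms (2)
2. 1643.836ms @ 2 + 1643.836ms (2)
3. 3287.671ms @ 4 + 1643.836ms (2)
4. 4931.507ms @ 6 + 1232.877ms (3/2)
5. 6164.384ms @ 15/2 + 1232.877ms (3/2)
6. 7397.26ms @ 9 + 2465.753ms (3)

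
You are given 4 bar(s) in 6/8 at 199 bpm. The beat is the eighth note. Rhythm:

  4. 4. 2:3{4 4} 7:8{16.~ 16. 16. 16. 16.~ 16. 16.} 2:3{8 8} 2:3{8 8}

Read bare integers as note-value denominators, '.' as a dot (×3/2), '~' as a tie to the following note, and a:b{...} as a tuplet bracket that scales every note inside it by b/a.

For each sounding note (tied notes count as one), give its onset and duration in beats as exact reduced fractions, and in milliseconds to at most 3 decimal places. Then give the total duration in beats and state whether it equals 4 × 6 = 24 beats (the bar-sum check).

1) 0.0ms=0b +904.523ms=3b
2) 904.523ms=3b +904.523ms=3b
3) 1809.045ms=6b +904.523ms=3b
4) 2713.568ms=9b +904.523ms=3b
5) 3618.09ms=12b +516.87ms=12/7b
6) 4134.961ms=96/7b +258.435ms=6/7b
7) 4393.396ms=102/7b +258.435ms=6/7b
8) 4651.831ms=108/7b +516.87ms=12/7b
9) 5168.701ms=120/7b +258.435ms=6/7b
10) 5427.136ms=18b +452.261ms=3/2b
11) 5879.397ms=39/2b +452.261ms=3/2b
12) 6331.658ms=21b +452.261ms=3/2b
13) 6783.92ms=45/2b +452.261ms=3/2b
Σ=24b of 24 (199bpm 6/8) — PASS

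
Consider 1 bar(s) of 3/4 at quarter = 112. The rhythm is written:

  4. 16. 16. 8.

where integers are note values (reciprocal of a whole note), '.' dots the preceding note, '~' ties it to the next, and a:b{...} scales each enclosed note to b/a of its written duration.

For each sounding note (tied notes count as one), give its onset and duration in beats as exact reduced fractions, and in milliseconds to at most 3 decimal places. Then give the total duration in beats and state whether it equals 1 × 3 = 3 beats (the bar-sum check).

1) 0.0ms=0b +803.571ms=3/2b
2) 803.571ms=3/2b +200.893ms=3/8b
3) 1004.464ms=15/8b +200.893ms=3/8b
4) 1205.357ms=9/4b +401.786ms=3/4b
Σ=3b of 3 (112bpm 3/4) — PASS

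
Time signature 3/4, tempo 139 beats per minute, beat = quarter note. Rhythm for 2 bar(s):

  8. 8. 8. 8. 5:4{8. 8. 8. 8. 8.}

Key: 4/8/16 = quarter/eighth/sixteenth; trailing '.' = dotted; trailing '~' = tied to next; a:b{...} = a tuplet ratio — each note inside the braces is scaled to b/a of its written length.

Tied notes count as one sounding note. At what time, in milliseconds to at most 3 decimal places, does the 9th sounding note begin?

note 9 onset = 27/5b = 2330.935ms

1. 0.0ms @ 0 + 323.741ms (3/4)
2. 323.741ms @ 3/4 + 323.741ms (3/4)
3. 647.482ms @ 3/2 + 323.741ms (3/4)
4. 971.223ms @ 9/4 + 323.741ms (3/4)
5. 1294.964ms @ 3 + 258.993ms (3/5)
6. 1553.957ms @ 18/5 + 258.993ms (3/5)
7. 1812.95ms @ 21/5 + 258.993ms (3/5)
8. 2071.942ms @ 24/5 + 258.993ms (3/5)
9. 2330.935ms @ 27/5 + 258.993ms (3/5)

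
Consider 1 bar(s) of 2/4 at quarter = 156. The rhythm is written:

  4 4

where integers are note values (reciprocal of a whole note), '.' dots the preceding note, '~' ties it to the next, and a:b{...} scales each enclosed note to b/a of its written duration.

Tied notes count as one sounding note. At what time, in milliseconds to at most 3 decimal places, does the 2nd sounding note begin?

note 2 onset = 1b = 384.615ms

1. 0.0ms @ 0 + 384.615ms (1)
2. 384.615ms @ 1 + 384.615ms (1)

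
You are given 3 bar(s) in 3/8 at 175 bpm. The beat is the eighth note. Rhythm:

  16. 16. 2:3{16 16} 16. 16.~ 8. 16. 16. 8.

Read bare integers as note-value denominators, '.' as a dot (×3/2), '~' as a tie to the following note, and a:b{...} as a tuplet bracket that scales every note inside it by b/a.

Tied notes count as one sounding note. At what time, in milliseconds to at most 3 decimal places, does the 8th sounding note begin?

note 8 onset = 27/4b = 2314.286ms

1. 0.0ms @ 0 + 257.143ms (3/4)
2. 257.143ms @ 3/4 + 257.143ms (3/4)
3. 514.286ms @ 3/2 + 257.143ms (3/4)
4. 771.429ms @ 9/4 + 257.143ms (3/4)
5. 1028.571ms @ 3 + 257.143ms (3/4)
6. 1285.714ms @ 15/4 + 771.429ms (9/4)
7. 2057.143ms @ 6 + 257.143ms (3/4)
8. 2314.286ms @ 27/4 + 257.143ms (3/4)
9. 2571.429ms @ 15/2 + 514.286ms (3/2)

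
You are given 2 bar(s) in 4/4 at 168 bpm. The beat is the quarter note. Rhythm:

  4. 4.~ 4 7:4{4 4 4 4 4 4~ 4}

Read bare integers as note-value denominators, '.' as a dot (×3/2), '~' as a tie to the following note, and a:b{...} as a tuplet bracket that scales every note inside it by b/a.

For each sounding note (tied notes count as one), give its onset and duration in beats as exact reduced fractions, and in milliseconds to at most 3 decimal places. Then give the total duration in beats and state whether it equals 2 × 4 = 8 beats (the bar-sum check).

1) 0.0ms=0b +535.714ms=3/2b
2) 535.714ms=3/2b +892.857ms=5/2b
3) 1428.571ms=4b +204.082ms=4/7b
4) 1632.653ms=32/7b +204.082ms=4/7b
5) 1836.735ms=36/7b +204.082ms=4/7b
6) 2040.816ms=40/7b +204.082ms=4/7b
7) 2244.898ms=44/7b +204.082ms=4/7b
8) 2448.98ms=48/7b +408.163ms=8/7b
Σ=8b of 8 (168bpm 4/4) — PASS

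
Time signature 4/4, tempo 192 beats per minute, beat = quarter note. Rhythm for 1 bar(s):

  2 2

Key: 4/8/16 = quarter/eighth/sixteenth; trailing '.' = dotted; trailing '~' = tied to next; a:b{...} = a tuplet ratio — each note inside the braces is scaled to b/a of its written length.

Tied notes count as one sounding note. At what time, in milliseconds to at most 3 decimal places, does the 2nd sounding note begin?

note 2 onset = 2b = 625.0ms

1. 0.0ms @ 0 + 625.0ms (2)
2. 625.0ms @ 2 + 625.0ms (2)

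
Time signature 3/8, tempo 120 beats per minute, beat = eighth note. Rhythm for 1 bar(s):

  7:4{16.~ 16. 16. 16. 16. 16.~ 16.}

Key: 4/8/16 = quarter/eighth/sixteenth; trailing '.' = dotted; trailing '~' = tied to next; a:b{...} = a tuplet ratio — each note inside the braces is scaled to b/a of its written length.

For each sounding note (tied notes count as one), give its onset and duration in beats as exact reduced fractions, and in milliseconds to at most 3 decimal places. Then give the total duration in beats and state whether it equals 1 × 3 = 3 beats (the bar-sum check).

1) 0.0ms=0b +428.571ms=6/7b
2) 428.571ms=6/7b +214.286ms=3/7b
3) 642.857ms=9/7b +214.286ms=3/7b
4) 857.143ms=12/7b +214.286ms=3/7b
5) 1071.429ms=15/7b +428.571ms=6/7b
Σ=3b of 3 (120bpm 3/8) — PASS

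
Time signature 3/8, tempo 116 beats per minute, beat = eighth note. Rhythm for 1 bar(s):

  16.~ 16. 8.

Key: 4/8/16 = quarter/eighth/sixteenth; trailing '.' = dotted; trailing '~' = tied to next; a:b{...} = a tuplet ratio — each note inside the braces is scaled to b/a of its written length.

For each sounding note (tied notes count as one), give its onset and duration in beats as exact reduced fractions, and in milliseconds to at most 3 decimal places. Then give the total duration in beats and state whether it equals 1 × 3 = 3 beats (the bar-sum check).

1) 0.0ms=0b +775.862ms=3/2b
2) 775.862ms=3/2b +775.862ms=3/2b
Σ=3b of 3 (116bpm 3/8) — PASS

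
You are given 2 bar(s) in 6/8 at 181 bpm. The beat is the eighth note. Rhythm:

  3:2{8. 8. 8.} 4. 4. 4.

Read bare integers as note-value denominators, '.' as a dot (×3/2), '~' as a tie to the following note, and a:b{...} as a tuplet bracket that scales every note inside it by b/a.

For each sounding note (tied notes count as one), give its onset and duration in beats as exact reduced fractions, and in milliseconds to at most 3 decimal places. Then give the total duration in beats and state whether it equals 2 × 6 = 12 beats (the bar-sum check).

1) 0.0ms=0b +331.492ms=1b
2) 331.492ms=1b +331.492ms=1b
3) 662.983ms=2b +331.492ms=1b
4) 994.475ms=3b +994.475ms=3b
5) 1988.95ms=6b +994.475ms=3b
6) 2983.425ms=9b +994.475ms=3b
Σ=12b of 12 (181bpm 6/8) — PASS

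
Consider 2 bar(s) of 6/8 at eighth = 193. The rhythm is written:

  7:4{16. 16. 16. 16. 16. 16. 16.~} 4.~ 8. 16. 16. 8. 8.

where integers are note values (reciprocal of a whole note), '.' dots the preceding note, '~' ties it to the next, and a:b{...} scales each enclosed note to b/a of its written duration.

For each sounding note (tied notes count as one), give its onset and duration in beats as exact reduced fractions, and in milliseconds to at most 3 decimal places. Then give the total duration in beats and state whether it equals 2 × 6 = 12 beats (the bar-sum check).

1) 0.0ms=0b +133.235ms=3/7b
2) 133.235ms=3/7b +133.235ms=3/7b
3) 266.469ms=6/7b +133.235ms=3/7b
4) 399.704ms=9/7b +133.235ms=3/7b
5) 532.939ms=12/7b +133.235ms=3/7b
6) 666.173ms=15/7b +133.235ms=3/7b
7) 799.408ms=18/7b +1532.198ms=69/14b
8) 2331.606ms=15/2b +233.161ms=3/4b
9) 2564.767ms=33/4b +233.161ms=3/4b
10) 2797.927ms=9b +466.321ms=3/2b
11) 3264.249ms=21/2b +466.321ms=3/2b
Σ=12b of 12 (193bpm 6/8) — PASS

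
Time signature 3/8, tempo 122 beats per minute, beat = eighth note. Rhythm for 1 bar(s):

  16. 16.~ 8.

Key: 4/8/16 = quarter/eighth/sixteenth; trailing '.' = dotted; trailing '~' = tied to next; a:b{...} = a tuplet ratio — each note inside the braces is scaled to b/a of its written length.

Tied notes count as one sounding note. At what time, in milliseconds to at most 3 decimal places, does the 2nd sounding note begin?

1. 0.0ms @ 0 + 368.852ms (3/4)
2. 368.852ms @ 3/4 + 1106.557ms (9/4)

note 2 onset = 3/4b = 368.852ms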